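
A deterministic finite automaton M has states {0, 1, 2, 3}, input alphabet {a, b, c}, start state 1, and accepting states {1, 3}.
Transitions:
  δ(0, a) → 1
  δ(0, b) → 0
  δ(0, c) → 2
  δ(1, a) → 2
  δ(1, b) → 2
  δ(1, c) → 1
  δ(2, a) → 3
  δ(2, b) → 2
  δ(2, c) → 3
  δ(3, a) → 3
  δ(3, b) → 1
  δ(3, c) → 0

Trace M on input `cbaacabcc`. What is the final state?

0

1 --c--> 1
1 --b--> 2
2 --a--> 3
3 --a--> 3
3 --c--> 0
0 --a--> 1
1 --b--> 2
2 --c--> 3
3 --c--> 0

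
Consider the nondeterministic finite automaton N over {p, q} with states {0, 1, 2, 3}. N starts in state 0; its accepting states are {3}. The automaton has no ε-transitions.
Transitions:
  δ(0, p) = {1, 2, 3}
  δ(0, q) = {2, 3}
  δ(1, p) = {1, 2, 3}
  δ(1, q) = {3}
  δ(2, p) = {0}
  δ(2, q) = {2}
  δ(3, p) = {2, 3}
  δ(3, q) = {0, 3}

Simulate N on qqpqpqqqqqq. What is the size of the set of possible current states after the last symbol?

Start: {0}
read q: {2, 3}
read q: {0, 2, 3}
read p: {0, 1, 2, 3}
read q: {0, 2, 3}
read p: {0, 1, 2, 3}
read q: {0, 2, 3}
read q: {0, 2, 3}
read q: {0, 2, 3}
read q: {0, 2, 3}
read q: {0, 2, 3}
read q: {0, 2, 3}
Final reachable set {0, 2, 3} has 3 states.

3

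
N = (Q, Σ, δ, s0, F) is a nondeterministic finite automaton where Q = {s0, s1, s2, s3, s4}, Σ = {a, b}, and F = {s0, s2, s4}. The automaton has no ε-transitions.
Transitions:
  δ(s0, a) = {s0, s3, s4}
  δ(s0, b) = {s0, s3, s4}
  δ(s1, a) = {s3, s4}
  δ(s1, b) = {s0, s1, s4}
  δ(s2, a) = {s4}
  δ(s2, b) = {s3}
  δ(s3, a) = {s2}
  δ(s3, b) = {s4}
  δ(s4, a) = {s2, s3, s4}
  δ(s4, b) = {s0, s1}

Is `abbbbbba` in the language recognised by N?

accepted

Start: {s0}
read a: {s0, s3, s4}
read b: {s0, s1, s3, s4}
read b: {s0, s1, s3, s4}
read b: {s0, s1, s3, s4}
read b: {s0, s1, s3, s4}
read b: {s0, s1, s3, s4}
read b: {s0, s1, s3, s4}
read a: {s0, s2, s3, s4}
Reachable ∩ accepting = {s0, s2, s4} — nonempty.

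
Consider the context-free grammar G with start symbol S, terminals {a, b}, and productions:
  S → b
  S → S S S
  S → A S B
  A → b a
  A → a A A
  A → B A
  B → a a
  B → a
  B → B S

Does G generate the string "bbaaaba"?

no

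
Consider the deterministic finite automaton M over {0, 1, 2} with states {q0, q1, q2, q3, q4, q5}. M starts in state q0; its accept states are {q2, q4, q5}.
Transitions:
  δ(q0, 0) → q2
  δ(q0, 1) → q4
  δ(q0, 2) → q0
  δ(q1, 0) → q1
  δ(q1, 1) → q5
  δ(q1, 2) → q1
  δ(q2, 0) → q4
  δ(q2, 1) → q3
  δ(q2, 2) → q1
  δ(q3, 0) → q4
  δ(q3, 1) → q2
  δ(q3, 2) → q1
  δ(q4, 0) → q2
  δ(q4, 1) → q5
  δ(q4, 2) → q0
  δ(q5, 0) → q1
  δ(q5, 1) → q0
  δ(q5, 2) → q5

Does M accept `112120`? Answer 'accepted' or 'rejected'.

accepted

q0 --1--> q4
q4 --1--> q5
q5 --2--> q5
q5 --1--> q0
q0 --2--> q0
q0 --0--> q2
End in state q2, which is an accepting state.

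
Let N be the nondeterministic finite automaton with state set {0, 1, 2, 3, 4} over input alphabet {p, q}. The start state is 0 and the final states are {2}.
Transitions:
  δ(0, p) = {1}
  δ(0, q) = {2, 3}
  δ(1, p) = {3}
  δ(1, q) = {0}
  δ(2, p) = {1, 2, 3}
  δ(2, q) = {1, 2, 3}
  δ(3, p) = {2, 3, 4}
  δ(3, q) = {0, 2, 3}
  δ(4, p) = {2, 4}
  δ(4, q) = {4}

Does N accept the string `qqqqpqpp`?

Start: {0}
read q: {2, 3}
read q: {0, 1, 2, 3}
read q: {0, 1, 2, 3}
read q: {0, 1, 2, 3}
read p: {1, 2, 3, 4}
read q: {0, 1, 2, 3, 4}
read p: {1, 2, 3, 4}
read p: {1, 2, 3, 4}
Reachable ∩ accepting = {2} — nonempty.

accepted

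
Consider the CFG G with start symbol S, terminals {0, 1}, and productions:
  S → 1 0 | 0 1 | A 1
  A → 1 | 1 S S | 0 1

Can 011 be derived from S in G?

S ⇒ A1 ⇒ 011

yes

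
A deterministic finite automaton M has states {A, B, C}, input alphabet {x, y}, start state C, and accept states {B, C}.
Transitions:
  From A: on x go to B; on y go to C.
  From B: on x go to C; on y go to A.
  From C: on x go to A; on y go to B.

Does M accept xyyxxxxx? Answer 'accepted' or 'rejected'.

C --x--> A
A --y--> C
C --y--> B
B --x--> C
C --x--> A
A --x--> B
B --x--> C
C --x--> A
End in state A, which is not an accepting state.

rejected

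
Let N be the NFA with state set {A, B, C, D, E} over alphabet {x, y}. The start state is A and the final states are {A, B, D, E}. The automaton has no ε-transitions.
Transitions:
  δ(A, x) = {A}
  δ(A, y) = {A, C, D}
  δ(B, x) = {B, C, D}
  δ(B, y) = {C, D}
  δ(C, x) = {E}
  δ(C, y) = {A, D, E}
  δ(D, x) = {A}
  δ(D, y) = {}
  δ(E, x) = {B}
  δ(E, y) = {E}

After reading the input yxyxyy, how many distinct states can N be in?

4

Start: {A}
read y: {A, C, D}
read x: {A, E}
read y: {A, C, D, E}
read x: {A, B, E}
read y: {A, C, D, E}
read y: {A, C, D, E}
Final reachable set {A, C, D, E} has 4 states.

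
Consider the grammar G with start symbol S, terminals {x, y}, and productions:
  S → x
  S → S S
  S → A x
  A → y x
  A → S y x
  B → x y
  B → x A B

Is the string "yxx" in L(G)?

S ⇒ Ax ⇒ yxx

yes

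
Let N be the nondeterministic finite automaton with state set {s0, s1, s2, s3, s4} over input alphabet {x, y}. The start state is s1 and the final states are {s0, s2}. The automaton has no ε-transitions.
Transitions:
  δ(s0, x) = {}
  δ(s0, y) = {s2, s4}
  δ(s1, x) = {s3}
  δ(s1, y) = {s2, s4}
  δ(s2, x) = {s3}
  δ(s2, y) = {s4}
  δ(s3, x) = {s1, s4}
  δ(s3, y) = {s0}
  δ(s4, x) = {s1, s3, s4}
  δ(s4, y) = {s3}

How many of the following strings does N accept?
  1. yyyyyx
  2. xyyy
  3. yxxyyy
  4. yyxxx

yyyyyx: rejected
xyyy: rejected
yxxyyy: accepted
yyxxx: rejected

1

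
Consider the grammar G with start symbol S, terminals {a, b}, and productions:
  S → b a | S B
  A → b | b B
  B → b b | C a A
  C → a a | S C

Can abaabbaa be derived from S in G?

no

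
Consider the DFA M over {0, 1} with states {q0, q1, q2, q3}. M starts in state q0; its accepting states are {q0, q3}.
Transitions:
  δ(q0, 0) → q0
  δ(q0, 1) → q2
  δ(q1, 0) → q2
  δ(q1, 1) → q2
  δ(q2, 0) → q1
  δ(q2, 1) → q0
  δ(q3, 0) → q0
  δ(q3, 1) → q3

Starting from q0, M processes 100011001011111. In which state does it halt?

q0 --1--> q2
q2 --0--> q1
q1 --0--> q2
q2 --0--> q1
q1 --1--> q2
q2 --1--> q0
q0 --0--> q0
q0 --0--> q0
q0 --1--> q2
q2 --0--> q1
q1 --1--> q2
q2 --1--> q0
q0 --1--> q2
q2 --1--> q0
q0 --1--> q2

q2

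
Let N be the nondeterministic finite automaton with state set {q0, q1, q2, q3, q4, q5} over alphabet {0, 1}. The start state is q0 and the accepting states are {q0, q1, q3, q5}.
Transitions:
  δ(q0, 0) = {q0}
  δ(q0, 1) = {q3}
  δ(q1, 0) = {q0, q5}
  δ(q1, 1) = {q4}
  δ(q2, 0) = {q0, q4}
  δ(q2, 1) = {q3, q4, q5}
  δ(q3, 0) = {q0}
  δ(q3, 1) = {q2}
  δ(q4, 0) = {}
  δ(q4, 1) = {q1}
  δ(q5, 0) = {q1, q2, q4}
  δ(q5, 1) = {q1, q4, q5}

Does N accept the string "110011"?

rejected

Start: {q0}
read 1: {q3}
read 1: {q2}
read 0: {q0, q4}
read 0: {q0}
read 1: {q3}
read 1: {q2}
Reachable ∩ accepting = {} — empty.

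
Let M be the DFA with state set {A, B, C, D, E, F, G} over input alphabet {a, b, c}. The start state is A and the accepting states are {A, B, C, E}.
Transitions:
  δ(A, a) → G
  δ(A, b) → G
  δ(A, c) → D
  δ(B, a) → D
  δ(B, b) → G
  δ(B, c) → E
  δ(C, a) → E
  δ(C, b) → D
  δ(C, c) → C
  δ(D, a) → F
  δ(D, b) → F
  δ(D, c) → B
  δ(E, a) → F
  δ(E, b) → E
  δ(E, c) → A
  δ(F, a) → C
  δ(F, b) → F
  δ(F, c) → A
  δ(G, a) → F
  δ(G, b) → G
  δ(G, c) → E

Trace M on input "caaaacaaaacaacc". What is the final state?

D

A --c--> D
D --a--> F
F --a--> C
C --a--> E
E --a--> F
F --c--> A
A --a--> G
G --a--> F
F --a--> C
C --a--> E
E --c--> A
A --a--> G
G --a--> F
F --c--> A
A --c--> D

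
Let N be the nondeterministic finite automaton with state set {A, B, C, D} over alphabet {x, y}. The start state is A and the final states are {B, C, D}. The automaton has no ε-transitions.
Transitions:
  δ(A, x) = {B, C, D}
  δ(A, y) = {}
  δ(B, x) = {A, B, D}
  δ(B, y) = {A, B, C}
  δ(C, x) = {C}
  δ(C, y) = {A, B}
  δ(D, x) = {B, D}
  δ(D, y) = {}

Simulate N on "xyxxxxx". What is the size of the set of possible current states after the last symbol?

4

Start: {A}
read x: {B, C, D}
read y: {A, B, C}
read x: {A, B, C, D}
read x: {A, B, C, D}
read x: {A, B, C, D}
read x: {A, B, C, D}
read x: {A, B, C, D}
Final reachable set {A, B, C, D} has 4 states.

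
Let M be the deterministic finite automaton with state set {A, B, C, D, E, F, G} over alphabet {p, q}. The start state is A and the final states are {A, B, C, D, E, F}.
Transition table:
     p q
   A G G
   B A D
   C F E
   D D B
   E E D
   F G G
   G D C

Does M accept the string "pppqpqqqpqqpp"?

rejected

A --p--> G
G --p--> D
D --p--> D
D --q--> B
B --p--> A
A --q--> G
G --q--> C
C --q--> E
E --p--> E
E --q--> D
D --q--> B
B --p--> A
A --p--> G
End in state G, which is not an accepting state.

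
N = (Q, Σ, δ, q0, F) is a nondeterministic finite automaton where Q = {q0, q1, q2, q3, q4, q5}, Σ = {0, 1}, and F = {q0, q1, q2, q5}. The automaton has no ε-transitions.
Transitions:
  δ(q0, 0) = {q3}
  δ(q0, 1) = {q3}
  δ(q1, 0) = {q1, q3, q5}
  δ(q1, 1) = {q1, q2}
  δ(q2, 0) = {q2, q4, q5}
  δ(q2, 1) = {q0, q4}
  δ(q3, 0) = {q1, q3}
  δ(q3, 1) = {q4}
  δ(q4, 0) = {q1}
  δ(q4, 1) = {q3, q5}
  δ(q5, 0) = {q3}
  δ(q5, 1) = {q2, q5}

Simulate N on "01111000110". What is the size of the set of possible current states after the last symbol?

Start: {q0}
read 0: {q3}
read 1: {q4}
read 1: {q3, q5}
read 1: {q2, q4, q5}
read 1: {q0, q2, q3, q4, q5}
read 0: {q1, q2, q3, q4, q5}
read 0: {q1, q2, q3, q4, q5}
read 0: {q1, q2, q3, q4, q5}
read 1: {q0, q1, q2, q3, q4, q5}
read 1: {q0, q1, q2, q3, q4, q5}
read 0: {q1, q2, q3, q4, q5}
Final reachable set {q1, q2, q3, q4, q5} has 5 states.

5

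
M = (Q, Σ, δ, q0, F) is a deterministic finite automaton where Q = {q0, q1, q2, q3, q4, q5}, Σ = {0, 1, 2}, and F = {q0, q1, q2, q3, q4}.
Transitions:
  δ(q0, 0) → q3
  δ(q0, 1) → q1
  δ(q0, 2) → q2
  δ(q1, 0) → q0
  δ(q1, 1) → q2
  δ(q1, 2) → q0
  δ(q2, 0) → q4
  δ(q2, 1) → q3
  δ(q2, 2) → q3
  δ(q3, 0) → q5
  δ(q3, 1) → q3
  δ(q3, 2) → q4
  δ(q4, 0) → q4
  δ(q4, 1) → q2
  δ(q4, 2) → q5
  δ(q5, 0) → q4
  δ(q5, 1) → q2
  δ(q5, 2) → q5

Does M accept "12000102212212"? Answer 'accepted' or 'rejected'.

q0 --1--> q1
q1 --2--> q0
q0 --0--> q3
q3 --0--> q5
q5 --0--> q4
q4 --1--> q2
q2 --0--> q4
q4 --2--> q5
q5 --2--> q5
q5 --1--> q2
q2 --2--> q3
q3 --2--> q4
q4 --1--> q2
q2 --2--> q3
End in state q3, which is an accepting state.

accepted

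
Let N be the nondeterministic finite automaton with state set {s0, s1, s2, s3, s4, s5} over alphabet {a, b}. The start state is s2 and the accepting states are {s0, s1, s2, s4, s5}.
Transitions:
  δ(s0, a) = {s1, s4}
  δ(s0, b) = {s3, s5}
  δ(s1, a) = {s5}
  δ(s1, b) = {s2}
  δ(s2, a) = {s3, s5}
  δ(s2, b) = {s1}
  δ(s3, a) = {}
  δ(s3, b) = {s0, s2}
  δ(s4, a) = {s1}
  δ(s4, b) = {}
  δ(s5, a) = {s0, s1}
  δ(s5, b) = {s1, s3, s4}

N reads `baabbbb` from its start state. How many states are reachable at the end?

6

Start: {s2}
read b: {s1}
read a: {s5}
read a: {s0, s1}
read b: {s2, s3, s5}
read b: {s0, s1, s2, s3, s4}
read b: {s0, s1, s2, s3, s5}
read b: {s0, s1, s2, s3, s4, s5}
Final reachable set {s0, s1, s2, s3, s4, s5} has 6 states.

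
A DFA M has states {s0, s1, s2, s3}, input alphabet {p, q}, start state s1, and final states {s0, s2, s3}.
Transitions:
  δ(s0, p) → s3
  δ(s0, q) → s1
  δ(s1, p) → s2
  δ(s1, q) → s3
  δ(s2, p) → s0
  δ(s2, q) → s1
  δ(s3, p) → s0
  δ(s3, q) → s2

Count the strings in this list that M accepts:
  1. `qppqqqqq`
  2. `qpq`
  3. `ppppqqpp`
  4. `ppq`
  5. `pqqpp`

`qppqqqqq`: rejected
`qpq`: rejected
`ppppqqpp`: accepted
`ppq`: rejected
`pqqpp`: accepted

2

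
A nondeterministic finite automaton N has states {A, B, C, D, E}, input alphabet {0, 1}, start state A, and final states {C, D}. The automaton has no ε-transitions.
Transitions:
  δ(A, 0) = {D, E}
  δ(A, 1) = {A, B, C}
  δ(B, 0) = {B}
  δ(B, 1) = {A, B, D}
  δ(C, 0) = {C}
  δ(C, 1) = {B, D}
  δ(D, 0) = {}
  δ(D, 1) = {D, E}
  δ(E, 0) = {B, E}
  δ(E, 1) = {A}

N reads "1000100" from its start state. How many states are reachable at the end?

2

Start: {A}
read 1: {A, B, C}
read 0: {B, C, D, E}
read 0: {B, C, E}
read 0: {B, C, E}
read 1: {A, B, D}
read 0: {B, D, E}
read 0: {B, E}
Final reachable set {B, E} has 2 states.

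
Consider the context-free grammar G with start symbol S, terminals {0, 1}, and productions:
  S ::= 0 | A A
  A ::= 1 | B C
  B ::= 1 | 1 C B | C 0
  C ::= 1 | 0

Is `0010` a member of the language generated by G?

no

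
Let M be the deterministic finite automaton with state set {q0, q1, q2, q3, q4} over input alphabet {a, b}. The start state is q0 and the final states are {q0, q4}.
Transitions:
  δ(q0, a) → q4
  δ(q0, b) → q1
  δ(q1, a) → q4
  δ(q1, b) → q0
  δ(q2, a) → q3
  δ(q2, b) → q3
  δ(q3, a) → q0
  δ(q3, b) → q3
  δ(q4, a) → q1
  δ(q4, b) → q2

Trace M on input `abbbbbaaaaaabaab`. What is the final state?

q1

q0 --a--> q4
q4 --b--> q2
q2 --b--> q3
q3 --b--> q3
q3 --b--> q3
q3 --b--> q3
q3 --a--> q0
q0 --a--> q4
q4 --a--> q1
q1 --a--> q4
q4 --a--> q1
q1 --a--> q4
q4 --b--> q2
q2 --a--> q3
q3 --a--> q0
q0 --b--> q1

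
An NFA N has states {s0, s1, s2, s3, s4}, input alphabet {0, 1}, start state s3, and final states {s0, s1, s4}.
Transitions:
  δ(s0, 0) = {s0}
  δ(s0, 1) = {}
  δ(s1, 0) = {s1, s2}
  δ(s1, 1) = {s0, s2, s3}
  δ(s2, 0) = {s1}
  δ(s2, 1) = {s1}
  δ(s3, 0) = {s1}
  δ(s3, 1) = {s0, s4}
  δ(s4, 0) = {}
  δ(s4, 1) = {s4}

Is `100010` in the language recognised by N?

Start: {s3}
read 1: {s0, s4}
read 0: {s0}
read 0: {s0}
read 0: {s0}
read 1: {}
The reachable set is empty and stays empty for the remaining 1 symbol.
Reachable ∩ accepting = {} — empty.

rejected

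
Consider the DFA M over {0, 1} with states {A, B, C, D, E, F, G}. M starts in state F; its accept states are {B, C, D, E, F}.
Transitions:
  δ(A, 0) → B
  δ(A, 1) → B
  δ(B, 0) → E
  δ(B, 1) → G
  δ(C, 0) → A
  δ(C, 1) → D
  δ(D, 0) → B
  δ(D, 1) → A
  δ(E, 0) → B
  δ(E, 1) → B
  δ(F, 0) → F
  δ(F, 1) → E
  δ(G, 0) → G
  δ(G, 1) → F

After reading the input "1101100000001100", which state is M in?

F --1--> E
E --1--> B
B --0--> E
E --1--> B
B --1--> G
G --0--> G
G --0--> G
G --0--> G
G --0--> G
G --0--> G
G --0--> G
G --0--> G
G --1--> F
F --1--> E
E --0--> B
B --0--> E

E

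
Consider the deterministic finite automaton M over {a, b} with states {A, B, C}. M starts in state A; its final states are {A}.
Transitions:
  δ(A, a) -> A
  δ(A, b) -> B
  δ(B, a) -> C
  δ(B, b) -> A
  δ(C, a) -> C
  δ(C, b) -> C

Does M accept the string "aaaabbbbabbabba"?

A --a--> A
A --a--> A
A --a--> A
A --a--> A
A --b--> B
B --b--> A
A --b--> B
B --b--> A
A --a--> A
A --b--> B
B --b--> A
A --a--> A
A --b--> B
B --b--> A
A --a--> A
End in state A, which is an accepting state.

accepted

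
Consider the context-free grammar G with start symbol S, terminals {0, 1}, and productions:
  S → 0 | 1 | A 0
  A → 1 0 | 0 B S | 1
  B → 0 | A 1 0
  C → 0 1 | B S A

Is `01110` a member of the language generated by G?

no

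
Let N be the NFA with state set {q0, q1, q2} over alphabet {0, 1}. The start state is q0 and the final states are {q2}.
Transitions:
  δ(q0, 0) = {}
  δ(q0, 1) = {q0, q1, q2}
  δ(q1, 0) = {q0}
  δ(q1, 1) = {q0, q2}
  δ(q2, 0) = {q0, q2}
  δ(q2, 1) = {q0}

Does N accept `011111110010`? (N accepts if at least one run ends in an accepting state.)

Start: {q0}
read 0: {}
The reachable set is empty and stays empty for the remaining 11 symbols.
Reachable ∩ accepting = {} — empty.

rejected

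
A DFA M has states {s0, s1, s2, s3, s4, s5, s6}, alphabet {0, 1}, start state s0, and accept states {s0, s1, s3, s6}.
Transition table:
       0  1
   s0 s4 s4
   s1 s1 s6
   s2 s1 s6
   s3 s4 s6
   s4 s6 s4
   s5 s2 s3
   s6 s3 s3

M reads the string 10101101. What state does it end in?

s0 --1--> s4
s4 --0--> s6
s6 --1--> s3
s3 --0--> s4
s4 --1--> s4
s4 --1--> s4
s4 --0--> s6
s6 --1--> s3

s3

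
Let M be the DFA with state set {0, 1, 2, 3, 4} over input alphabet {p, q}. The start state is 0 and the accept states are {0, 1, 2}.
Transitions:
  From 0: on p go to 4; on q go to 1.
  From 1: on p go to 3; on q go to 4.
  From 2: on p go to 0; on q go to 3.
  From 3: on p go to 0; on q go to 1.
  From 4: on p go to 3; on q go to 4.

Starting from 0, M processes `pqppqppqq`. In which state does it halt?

4

0 --p--> 4
4 --q--> 4
4 --p--> 3
3 --p--> 0
0 --q--> 1
1 --p--> 3
3 --p--> 0
0 --q--> 1
1 --q--> 4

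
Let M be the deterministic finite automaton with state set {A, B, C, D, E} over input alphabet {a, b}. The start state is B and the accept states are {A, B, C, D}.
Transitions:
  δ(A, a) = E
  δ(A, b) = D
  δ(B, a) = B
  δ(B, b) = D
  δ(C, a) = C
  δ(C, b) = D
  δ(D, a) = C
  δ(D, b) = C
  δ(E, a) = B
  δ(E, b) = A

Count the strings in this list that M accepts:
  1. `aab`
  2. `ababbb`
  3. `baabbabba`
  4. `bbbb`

4

`aab`: accepted
`ababbb`: accepted
`baabbabba`: accepted
`bbbb`: accepted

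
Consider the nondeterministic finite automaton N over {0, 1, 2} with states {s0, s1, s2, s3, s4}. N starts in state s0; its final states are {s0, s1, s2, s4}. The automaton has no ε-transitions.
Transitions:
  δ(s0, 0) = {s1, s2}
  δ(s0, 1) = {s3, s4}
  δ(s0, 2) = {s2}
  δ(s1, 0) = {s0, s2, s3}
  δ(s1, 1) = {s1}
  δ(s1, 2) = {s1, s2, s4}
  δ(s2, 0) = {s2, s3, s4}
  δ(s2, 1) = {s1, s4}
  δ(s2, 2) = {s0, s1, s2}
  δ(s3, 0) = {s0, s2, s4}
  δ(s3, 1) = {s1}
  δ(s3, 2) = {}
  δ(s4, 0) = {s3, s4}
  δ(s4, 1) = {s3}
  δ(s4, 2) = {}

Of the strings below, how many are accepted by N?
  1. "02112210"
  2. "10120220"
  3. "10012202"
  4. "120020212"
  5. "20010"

"02112210": accepted
"10120220": accepted
"10012202": accepted
"120020212": rejected
"20010": accepted

4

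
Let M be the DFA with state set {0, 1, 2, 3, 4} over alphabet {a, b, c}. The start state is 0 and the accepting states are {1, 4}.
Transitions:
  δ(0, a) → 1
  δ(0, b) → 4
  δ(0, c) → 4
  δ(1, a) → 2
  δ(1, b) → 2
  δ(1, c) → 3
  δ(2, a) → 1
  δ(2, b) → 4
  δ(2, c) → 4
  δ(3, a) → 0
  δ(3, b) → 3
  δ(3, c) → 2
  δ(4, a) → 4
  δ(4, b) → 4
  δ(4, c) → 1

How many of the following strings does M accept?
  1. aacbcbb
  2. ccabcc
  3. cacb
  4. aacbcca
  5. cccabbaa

2

aacbcbb: accepted
ccabcc: rejected
cacb: rejected
aacbcca: rejected
cccabbaa: accepted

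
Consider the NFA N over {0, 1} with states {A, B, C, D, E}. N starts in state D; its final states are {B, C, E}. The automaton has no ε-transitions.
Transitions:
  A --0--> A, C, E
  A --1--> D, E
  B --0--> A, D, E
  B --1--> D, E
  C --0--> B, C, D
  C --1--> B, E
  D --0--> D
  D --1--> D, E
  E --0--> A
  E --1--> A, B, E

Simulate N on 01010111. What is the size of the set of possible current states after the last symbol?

4

Start: {D}
read 0: {D}
read 1: {D, E}
read 0: {A, D}
read 1: {D, E}
read 0: {A, D}
read 1: {D, E}
read 1: {A, B, D, E}
read 1: {A, B, D, E}
Final reachable set {A, B, D, E} has 4 states.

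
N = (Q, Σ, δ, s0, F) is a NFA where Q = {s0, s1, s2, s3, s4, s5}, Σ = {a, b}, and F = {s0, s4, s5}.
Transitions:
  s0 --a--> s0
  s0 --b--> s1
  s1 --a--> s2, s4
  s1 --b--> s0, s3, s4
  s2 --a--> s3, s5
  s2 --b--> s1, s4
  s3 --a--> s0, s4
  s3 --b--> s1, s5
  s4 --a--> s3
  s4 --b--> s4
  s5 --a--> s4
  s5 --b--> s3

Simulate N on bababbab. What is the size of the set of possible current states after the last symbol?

Start: {s0}
read b: {s1}
read a: {s2, s4}
read b: {s1, s4}
read a: {s2, s3, s4}
read b: {s1, s4, s5}
read b: {s0, s3, s4}
read a: {s0, s3, s4}
read b: {s1, s4, s5}
Final reachable set {s1, s4, s5} has 3 states.

3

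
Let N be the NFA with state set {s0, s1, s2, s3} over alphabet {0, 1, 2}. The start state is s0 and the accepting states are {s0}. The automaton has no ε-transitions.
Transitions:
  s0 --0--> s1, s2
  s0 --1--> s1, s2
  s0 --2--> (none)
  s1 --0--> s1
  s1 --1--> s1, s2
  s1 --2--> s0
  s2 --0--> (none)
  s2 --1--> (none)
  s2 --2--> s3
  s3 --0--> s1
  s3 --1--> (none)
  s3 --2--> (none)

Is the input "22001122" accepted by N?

rejected

Start: {s0}
read 2: {}
The reachable set is empty and stays empty for the remaining 7 symbols.
Reachable ∩ accepting = {} — empty.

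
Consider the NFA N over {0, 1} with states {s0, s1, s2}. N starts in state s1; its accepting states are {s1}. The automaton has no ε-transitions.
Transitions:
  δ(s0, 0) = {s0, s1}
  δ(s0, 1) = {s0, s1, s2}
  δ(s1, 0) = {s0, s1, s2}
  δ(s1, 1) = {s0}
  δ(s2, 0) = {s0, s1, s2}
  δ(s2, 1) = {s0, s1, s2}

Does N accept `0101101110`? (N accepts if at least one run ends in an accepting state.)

accepted

Start: {s1}
read 0: {s0, s1, s2}
read 1: {s0, s1, s2}
read 0: {s0, s1, s2}
read 1: {s0, s1, s2}
read 1: {s0, s1, s2}
read 0: {s0, s1, s2}
read 1: {s0, s1, s2}
read 1: {s0, s1, s2}
read 1: {s0, s1, s2}
read 0: {s0, s1, s2}
Reachable ∩ accepting = {s1} — nonempty.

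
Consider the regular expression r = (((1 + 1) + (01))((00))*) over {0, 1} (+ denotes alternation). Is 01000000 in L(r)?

yes

Split as 01·000000: ((1+1)+(01)) matches 01 and ((00))* matches 000000.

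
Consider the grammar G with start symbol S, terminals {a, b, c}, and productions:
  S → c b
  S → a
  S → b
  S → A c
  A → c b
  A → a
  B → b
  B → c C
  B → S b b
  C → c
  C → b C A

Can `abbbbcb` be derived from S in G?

no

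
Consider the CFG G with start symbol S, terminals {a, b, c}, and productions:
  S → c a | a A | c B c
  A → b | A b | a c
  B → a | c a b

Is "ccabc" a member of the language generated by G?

S ⇒ cBc ⇒ ccabc

yes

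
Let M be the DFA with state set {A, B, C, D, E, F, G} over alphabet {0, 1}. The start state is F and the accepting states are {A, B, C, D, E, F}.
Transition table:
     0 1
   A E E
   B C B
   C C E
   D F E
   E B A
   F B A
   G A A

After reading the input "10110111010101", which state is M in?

E

F --1--> A
A --0--> E
E --1--> A
A --1--> E
E --0--> B
B --1--> B
B --1--> B
B --1--> B
B --0--> C
C --1--> E
E --0--> B
B --1--> B
B --0--> C
C --1--> E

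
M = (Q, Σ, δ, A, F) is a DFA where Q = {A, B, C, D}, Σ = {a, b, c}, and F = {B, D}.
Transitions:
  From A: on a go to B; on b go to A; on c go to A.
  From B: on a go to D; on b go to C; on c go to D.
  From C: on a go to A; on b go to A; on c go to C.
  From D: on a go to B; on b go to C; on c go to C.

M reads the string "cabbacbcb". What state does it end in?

A

A --c--> A
A --a--> B
B --b--> C
C --b--> A
A --a--> B
B --c--> D
D --b--> C
C --c--> C
C --b--> A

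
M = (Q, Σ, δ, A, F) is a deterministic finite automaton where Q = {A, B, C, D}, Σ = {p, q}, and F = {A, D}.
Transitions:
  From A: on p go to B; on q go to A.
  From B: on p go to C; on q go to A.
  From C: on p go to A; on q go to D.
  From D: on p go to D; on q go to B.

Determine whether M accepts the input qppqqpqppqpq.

accepted

A --q--> A
A --p--> B
B --p--> C
C --q--> D
D --q--> B
B --p--> C
C --q--> D
D --p--> D
D --p--> D
D --q--> B
B --p--> C
C --q--> D
End in state D, which is an accepting state.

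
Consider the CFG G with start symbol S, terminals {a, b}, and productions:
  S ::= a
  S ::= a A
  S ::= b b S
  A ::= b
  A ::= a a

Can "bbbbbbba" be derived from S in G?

no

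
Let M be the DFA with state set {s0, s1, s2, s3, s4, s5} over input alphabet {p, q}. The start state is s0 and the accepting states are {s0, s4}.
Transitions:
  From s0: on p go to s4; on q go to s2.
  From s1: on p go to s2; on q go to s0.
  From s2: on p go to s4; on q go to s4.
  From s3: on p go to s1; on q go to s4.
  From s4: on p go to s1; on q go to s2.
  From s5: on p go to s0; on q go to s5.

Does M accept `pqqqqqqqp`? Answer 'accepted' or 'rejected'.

s0 --p--> s4
s4 --q--> s2
s2 --q--> s4
s4 --q--> s2
s2 --q--> s4
s4 --q--> s2
s2 --q--> s4
s4 --q--> s2
s2 --p--> s4
End in state s4, which is an accepting state.

accepted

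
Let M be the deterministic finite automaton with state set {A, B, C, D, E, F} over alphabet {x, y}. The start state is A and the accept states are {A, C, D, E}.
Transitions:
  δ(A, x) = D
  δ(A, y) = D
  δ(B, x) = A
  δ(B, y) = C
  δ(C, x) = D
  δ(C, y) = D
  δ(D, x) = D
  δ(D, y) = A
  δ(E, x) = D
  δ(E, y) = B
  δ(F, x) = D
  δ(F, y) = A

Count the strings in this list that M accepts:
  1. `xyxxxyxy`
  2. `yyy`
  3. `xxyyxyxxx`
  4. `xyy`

4

`xyxxxyxy`: accepted
`yyy`: accepted
`xxyyxyxxx`: accepted
`xyy`: accepted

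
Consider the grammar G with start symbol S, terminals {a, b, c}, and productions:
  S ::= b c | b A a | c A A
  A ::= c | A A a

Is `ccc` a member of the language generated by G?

S ⇒ cAA ⇒ ccA ⇒ ccc

yes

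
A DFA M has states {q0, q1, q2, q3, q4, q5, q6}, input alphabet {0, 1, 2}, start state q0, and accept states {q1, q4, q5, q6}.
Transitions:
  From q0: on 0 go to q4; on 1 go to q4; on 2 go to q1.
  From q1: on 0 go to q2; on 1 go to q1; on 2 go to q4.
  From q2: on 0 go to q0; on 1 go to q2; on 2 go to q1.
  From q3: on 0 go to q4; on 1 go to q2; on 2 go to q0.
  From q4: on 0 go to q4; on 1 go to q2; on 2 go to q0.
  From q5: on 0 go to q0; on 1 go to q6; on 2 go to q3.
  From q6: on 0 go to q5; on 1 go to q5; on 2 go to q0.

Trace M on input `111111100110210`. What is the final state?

q0 --1--> q4
q4 --1--> q2
q2 --1--> q2
q2 --1--> q2
q2 --1--> q2
q2 --1--> q2
q2 --1--> q2
q2 --0--> q0
q0 --0--> q4
q4 --1--> q2
q2 --1--> q2
q2 --0--> q0
q0 --2--> q1
q1 --1--> q1
q1 --0--> q2

q2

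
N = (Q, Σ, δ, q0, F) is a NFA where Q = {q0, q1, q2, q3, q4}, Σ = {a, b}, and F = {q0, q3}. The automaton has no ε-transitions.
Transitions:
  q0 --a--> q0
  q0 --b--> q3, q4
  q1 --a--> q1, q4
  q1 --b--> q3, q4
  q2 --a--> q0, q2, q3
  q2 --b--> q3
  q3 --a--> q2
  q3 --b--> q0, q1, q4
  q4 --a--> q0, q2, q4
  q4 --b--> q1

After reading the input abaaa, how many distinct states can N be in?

Start: {q0}
read a: {q0}
read b: {q3, q4}
read a: {q0, q2, q4}
read a: {q0, q2, q3, q4}
read a: {q0, q2, q3, q4}
Final reachable set {q0, q2, q3, q4} has 4 states.

4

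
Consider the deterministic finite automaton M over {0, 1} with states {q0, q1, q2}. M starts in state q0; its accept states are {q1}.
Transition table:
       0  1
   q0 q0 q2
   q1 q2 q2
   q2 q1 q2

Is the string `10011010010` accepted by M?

q0 --1--> q2
q2 --0--> q1
q1 --0--> q2
q2 --1--> q2
q2 --1--> q2
q2 --0--> q1
q1 --1--> q2
q2 --0--> q1
q1 --0--> q2
q2 --1--> q2
q2 --0--> q1
End in state q1, which is an accepting state.

accepted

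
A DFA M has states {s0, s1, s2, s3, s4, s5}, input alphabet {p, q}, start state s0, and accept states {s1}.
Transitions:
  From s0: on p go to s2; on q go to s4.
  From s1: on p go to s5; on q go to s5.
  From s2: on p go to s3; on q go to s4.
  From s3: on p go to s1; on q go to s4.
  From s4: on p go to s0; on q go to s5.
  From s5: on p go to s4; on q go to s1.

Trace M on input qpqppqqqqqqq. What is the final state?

s1

s0 --q--> s4
s4 --p--> s0
s0 --q--> s4
s4 --p--> s0
s0 --p--> s2
s2 --q--> s4
s4 --q--> s5
s5 --q--> s1
s1 --q--> s5
s5 --q--> s1
s1 --q--> s5
s5 --q--> s1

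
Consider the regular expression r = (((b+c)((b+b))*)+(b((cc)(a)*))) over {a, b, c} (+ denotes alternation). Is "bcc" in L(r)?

yes

The right alternative (b((cc)(a)*)) matches bcc.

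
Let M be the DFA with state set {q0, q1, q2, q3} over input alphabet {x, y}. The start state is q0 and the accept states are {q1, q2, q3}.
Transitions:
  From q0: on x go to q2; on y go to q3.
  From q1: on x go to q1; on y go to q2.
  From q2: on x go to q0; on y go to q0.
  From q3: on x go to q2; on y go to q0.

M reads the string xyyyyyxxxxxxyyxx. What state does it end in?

q0

q0 --x--> q2
q2 --y--> q0
q0 --y--> q3
q3 --y--> q0
q0 --y--> q3
q3 --y--> q0
q0 --x--> q2
q2 --x--> q0
q0 --x--> q2
q2 --x--> q0
q0 --x--> q2
q2 --x--> q0
q0 --y--> q3
q3 --y--> q0
q0 --x--> q2
q2 --x--> q0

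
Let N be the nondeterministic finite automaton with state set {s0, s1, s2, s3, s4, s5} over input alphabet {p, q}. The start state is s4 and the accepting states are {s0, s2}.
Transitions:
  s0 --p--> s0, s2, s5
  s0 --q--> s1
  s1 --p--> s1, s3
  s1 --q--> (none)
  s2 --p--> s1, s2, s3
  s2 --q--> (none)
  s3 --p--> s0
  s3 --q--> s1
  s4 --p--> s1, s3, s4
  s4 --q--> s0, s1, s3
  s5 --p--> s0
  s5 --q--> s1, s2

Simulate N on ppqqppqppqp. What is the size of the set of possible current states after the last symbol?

Start: {s4}
read p: {s1, s3, s4}
read p: {s0, s1, s3, s4}
read q: {s0, s1, s3}
read q: {s1}
read p: {s1, s3}
read p: {s0, s1, s3}
read q: {s1}
read p: {s1, s3}
read p: {s0, s1, s3}
read q: {s1}
read p: {s1, s3}
Final reachable set {s1, s3} has 2 states.

2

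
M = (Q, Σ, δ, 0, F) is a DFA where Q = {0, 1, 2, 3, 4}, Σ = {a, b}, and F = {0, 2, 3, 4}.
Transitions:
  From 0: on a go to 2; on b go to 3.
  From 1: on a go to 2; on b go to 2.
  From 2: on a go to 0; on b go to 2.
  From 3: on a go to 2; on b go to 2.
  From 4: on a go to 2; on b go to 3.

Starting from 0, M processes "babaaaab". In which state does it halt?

2

0 --b--> 3
3 --a--> 2
2 --b--> 2
2 --a--> 0
0 --a--> 2
2 --a--> 0
0 --a--> 2
2 --b--> 2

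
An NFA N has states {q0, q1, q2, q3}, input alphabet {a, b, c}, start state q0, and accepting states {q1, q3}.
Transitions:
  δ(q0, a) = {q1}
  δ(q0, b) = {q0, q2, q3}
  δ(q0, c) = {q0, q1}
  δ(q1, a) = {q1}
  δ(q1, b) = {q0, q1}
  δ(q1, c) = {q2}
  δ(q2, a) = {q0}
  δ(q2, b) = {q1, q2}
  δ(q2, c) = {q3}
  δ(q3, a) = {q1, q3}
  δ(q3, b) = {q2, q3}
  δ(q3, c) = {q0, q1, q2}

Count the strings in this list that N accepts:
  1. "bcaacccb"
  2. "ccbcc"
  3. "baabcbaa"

"bcaacccb": accepted
"ccbcc": accepted
"baabcbaa": accepted

3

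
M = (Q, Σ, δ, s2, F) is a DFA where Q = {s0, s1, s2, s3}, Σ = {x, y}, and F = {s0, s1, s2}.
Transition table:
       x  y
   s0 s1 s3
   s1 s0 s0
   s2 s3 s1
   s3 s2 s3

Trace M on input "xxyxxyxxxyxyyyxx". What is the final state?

s3

s2 --x--> s3
s3 --x--> s2
s2 --y--> s1
s1 --x--> s0
s0 --x--> s1
s1 --y--> s0
s0 --x--> s1
s1 --x--> s0
s0 --x--> s1
s1 --y--> s0
s0 --x--> s1
s1 --y--> s0
s0 --y--> s3
s3 --y--> s3
s3 --x--> s2
s2 --x--> s3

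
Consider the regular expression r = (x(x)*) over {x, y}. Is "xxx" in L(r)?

yes

Split as x·xx: x matches x and (x)* matches xx.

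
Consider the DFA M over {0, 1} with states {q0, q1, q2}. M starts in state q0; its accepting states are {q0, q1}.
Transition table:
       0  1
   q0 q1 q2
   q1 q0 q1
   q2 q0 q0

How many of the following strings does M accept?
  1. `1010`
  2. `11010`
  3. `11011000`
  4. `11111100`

`1010`: accepted
`11010`: accepted
`11011000`: accepted
`11111100`: accepted

4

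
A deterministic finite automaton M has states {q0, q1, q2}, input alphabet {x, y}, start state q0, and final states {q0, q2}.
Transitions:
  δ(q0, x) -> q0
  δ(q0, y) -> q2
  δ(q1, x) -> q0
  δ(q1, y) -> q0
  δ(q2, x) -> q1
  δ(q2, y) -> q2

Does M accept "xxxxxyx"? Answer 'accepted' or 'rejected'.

q0 --x--> q0
q0 --x--> q0
q0 --x--> q0
q0 --x--> q0
q0 --x--> q0
q0 --y--> q2
q2 --x--> q1
End in state q1, which is not an accepting state.

rejected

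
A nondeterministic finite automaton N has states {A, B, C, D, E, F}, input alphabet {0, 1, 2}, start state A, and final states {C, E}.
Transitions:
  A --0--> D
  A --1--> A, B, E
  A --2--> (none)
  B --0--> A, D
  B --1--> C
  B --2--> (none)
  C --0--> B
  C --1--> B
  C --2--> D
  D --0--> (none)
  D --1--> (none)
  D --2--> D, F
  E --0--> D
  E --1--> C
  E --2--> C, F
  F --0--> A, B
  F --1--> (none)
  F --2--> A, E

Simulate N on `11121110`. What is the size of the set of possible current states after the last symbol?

Start: {A}
read 1: {A, B, E}
read 1: {A, B, C, E}
read 1: {A, B, C, E}
read 2: {C, D, F}
read 1: {B}
read 1: {C}
read 1: {B}
read 0: {A, D}
Final reachable set {A, D} has 2 states.

2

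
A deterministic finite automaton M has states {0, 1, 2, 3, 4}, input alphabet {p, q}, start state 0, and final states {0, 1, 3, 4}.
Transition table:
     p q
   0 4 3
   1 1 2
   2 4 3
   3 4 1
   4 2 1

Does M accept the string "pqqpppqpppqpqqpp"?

rejected

0 --p--> 4
4 --q--> 1
1 --q--> 2
2 --p--> 4
4 --p--> 2
2 --p--> 4
4 --q--> 1
1 --p--> 1
1 --p--> 1
1 --p--> 1
1 --q--> 2
2 --p--> 4
4 --q--> 1
1 --q--> 2
2 --p--> 4
4 --p--> 2
End in state 2, which is not an accepting state.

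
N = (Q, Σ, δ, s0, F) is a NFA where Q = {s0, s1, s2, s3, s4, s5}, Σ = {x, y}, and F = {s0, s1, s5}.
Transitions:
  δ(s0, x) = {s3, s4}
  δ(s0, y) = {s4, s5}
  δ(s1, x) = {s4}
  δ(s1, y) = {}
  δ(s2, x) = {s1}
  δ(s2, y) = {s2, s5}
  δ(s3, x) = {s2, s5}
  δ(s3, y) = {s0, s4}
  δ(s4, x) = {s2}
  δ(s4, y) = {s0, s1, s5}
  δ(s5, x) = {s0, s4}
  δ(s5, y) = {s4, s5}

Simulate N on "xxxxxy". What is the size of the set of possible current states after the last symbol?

3

Start: {s0}
read x: {s3, s4}
read x: {s2, s5}
read x: {s0, s1, s4}
read x: {s2, s3, s4}
read x: {s1, s2, s5}
read y: {s2, s4, s5}
Final reachable set {s2, s4, s5} has 3 states.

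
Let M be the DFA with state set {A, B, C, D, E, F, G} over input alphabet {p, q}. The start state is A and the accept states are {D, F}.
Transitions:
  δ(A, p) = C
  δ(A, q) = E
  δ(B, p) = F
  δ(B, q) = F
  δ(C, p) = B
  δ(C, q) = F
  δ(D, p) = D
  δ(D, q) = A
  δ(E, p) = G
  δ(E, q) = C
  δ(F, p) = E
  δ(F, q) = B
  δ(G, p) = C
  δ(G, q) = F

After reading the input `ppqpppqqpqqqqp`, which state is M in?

A --p--> C
C --p--> B
B --q--> F
F --p--> E
E --p--> G
G --p--> C
C --q--> F
F --q--> B
B --p--> F
F --q--> B
B --q--> F
F --q--> B
B --q--> F
F --p--> E

E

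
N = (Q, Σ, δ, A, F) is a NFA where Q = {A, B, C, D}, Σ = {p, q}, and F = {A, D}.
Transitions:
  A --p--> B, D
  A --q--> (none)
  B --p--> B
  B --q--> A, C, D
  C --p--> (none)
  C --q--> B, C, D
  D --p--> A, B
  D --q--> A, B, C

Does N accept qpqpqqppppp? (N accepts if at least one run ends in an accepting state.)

rejected

Start: {A}
read q: {}
The reachable set is empty and stays empty for the remaining 10 symbols.
Reachable ∩ accepting = {} — empty.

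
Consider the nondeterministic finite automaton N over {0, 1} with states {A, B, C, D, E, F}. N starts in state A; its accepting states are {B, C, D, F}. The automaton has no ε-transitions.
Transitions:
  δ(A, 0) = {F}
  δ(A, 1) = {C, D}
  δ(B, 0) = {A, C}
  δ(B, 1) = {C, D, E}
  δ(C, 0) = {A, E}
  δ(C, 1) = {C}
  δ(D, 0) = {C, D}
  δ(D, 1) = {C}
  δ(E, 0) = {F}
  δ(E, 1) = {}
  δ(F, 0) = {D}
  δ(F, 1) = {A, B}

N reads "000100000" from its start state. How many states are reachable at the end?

4

Start: {A}
read 0: {F}
read 0: {D}
read 0: {C, D}
read 1: {C}
read 0: {A, E}
read 0: {F}
read 0: {D}
read 0: {C, D}
read 0: {A, C, D, E}
Final reachable set {A, C, D, E} has 4 states.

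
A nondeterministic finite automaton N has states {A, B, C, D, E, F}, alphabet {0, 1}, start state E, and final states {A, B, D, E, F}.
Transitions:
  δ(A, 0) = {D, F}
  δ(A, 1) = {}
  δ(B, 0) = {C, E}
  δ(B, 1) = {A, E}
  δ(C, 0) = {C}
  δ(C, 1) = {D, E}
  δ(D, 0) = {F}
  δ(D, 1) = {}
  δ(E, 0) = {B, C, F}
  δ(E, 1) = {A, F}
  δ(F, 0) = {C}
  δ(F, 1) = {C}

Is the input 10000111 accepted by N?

rejected

Start: {E}
read 1: {A, F}
read 0: {C, D, F}
read 0: {C, F}
read 0: {C}
read 0: {C}
read 1: {D, E}
read 1: {A, F}
read 1: {C}
Reachable ∩ accepting = {} — empty.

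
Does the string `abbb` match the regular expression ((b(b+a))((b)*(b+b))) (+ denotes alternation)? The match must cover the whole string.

no

No split of abbb into u·v has (b(b+a)) matching u and ((b)*(b+b)) matching v.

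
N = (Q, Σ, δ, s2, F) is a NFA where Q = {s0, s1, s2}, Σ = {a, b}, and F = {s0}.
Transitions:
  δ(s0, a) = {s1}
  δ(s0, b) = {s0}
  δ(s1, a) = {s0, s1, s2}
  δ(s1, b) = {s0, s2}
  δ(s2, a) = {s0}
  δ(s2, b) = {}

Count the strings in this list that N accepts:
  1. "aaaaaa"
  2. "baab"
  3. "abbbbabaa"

"aaaaaa": accepted
"baab": rejected
"abbbbabaa": accepted

2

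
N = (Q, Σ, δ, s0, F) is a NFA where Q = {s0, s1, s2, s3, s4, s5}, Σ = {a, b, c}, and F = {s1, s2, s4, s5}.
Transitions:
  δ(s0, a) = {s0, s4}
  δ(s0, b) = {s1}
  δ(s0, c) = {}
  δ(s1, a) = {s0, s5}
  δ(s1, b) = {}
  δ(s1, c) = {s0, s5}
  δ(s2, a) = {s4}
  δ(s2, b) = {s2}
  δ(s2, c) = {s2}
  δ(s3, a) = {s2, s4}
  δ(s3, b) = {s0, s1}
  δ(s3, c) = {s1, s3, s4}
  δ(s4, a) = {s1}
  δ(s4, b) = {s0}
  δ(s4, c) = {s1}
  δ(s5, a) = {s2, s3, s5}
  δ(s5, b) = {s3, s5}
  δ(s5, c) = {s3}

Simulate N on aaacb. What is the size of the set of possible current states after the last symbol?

Start: {s0}
read a: {s0, s4}
read a: {s0, s1, s4}
read a: {s0, s1, s4, s5}
read c: {s0, s1, s3, s5}
read b: {s0, s1, s3, s5}
Final reachable set {s0, s1, s3, s5} has 4 states.

4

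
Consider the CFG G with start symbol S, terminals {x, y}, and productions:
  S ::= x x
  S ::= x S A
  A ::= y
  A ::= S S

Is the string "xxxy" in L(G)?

S ⇒ xSA ⇒ xxxA ⇒ xxxy

yes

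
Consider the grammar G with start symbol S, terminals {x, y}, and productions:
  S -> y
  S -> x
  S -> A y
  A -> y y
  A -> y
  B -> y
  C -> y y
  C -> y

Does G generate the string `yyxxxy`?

no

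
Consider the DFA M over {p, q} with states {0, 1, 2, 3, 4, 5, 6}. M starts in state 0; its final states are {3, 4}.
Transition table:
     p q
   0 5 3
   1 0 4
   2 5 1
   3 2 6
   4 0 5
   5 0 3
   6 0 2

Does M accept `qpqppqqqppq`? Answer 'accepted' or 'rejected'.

accepted

0 --q--> 3
3 --p--> 2
2 --q--> 1
1 --p--> 0
0 --p--> 5
5 --q--> 3
3 --q--> 6
6 --q--> 2
2 --p--> 5
5 --p--> 0
0 --q--> 3
End in state 3, which is an accepting state.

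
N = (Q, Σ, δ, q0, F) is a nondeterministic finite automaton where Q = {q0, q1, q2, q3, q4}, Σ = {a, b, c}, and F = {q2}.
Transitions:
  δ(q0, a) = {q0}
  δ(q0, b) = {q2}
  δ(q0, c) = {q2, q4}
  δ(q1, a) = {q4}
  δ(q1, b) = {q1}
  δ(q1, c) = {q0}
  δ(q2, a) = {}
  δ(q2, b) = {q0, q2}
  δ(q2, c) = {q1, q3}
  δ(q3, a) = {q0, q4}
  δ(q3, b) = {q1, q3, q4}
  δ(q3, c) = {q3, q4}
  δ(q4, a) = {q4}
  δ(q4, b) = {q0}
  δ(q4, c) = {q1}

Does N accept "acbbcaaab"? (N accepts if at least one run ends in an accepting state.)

Start: {q0}
read a: {q0}
read c: {q2, q4}
read b: {q0, q2}
read b: {q0, q2}
read c: {q1, q2, q3, q4}
read a: {q0, q4}
read a: {q0, q4}
read a: {q0, q4}
read b: {q0, q2}
Reachable ∩ accepting = {q2} — nonempty.

accepted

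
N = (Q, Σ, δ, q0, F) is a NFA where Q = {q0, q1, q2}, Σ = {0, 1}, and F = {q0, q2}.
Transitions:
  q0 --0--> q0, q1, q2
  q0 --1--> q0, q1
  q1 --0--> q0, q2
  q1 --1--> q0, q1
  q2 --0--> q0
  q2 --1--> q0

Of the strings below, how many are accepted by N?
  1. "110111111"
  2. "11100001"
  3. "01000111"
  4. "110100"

4

"110111111": accepted
"11100001": accepted
"01000111": accepted
"110100": accepted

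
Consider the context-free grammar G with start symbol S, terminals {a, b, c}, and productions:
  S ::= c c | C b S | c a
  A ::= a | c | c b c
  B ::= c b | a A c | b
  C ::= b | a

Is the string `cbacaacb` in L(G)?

no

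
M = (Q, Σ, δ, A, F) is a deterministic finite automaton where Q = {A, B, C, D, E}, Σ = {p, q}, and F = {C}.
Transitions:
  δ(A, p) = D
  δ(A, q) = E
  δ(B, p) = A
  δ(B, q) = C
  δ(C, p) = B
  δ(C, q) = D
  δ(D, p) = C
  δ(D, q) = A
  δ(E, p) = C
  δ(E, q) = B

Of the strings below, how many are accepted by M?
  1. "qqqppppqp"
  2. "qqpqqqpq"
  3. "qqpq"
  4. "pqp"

"qqqppppqp": accepted
"qqpqqqpq": accepted
"qqpq": rejected
"pqp": rejected

2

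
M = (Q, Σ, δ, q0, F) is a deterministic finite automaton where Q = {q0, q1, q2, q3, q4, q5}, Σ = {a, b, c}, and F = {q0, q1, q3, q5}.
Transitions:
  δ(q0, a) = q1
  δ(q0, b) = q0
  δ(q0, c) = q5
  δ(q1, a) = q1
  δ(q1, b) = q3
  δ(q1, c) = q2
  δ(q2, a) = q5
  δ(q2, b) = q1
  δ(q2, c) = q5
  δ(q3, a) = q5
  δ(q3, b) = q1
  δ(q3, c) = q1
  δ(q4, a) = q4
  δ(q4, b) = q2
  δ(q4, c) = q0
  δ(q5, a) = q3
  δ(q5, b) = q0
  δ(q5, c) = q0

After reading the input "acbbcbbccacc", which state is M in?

q2

q0 --a--> q1
q1 --c--> q2
q2 --b--> q1
q1 --b--> q3
q3 --c--> q1
q1 --b--> q3
q3 --b--> q1
q1 --c--> q2
q2 --c--> q5
q5 --a--> q3
q3 --c--> q1
q1 --c--> q2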